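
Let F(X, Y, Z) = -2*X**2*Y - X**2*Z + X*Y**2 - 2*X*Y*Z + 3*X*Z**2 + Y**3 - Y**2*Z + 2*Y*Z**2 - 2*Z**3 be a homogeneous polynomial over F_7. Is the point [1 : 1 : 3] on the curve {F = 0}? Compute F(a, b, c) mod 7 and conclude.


F(1,1,3) ≡ 0 (mod 7); P is on the curve.

Evaluate F(1, 1, 3) term-by-term (mod 7).
  -2*X**2*Y ↦ -2·1·1·1 = -2
  -X**2*Z ↦ -1·1·1·3 = -3
  X*Y**2 ↦ 1·1·1·1 = 1
  -2*X*Y*Z ↦ -2·1·1·3 = -6
  3*X*Z**2 ↦ 3·1·1·9 = 27
  Y**3 ↦ 1·1·1·1 = 1
  -Y**2*Z ↦ -1·1·1·3 = -3
  2*Y*Z**2 ↦ 2·1·1·9 = 18
  -2*Z**3 ↦ -2·1·1·27 = -54
Sum: F(1, 1, 3) = (-2) + (-3) + (1) + (-6) + (27) + (1) + (-3) + (18) + (-54) = -21.
Reducing mod 7: -21 ≡ 0 (mod 7).
Since F(a, b, c) ≡ 0 (mod 7), P lies on the curve.


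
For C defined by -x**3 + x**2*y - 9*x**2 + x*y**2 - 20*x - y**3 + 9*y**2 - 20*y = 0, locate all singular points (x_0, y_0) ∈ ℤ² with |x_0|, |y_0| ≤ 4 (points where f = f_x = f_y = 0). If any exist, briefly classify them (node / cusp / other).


Singular points: {(-2, 2)}; classification: node.

Compute partial derivatives:
  f_x = -3*x**2 + 2*x*y - 18*x + y**2 - 20.
  f_y = x**2 + 2*x*y - 3*y**2 + 18*y - 20.
Scan x_0 ∈ {−4, ..., 4}. For each x_0, f_y(x_0, y) is a polynomial in y; find its integer roots y ∈ {−4, ..., 4}, then test f_x and f at those candidates.
  x = -4: f_y(-4, y) = -3*y**2 + 10*y - 4; no integer root y with |y| ≤ 4.
  x = -3: f_y(-3, y) = -3*y**2 + 12*y - 11; no integer root y with |y| ≤ 4.
  x = -2: f_y(-2, y) = -3*y**2 + 14*y - 16; vanishes at y ∈ {2}. (-2, 2): f_x = 0, f = 0 — SINGULAR.
  x = -1: f_y(-1, y) = -3*y**2 + 16*y - 19; no integer root y with |y| ≤ 4.
  x = 0: f_y(0, y) = -3*y**2 + 18*y - 20; no integer root y with |y| ≤ 4.
  x = 1: f_y(1, y) = -3*y**2 + 20*y - 19; no integer root y with |y| ≤ 4.
  x = 2: f_y(2, y) = -3*y**2 + 22*y - 16; no integer root y with |y| ≤ 4.
  x = 3: f_y(3, y) = -3*y**2 + 24*y - 11; no integer root y with |y| ≤ 4.
  x = 4: f_y(4, y) = -3*y**2 + 26*y - 4; no integer root y with |y| ≤ 4.
Only singular point on the grid: (-2, 2).
Classify: substitute x = -2 + u, y = 2 + v and expand: f = -u**3 + u**2*v - u**2 + u*v**2 - v**3 + v**2.
No constant or linear terms (consistent with a singular point). Quadratic part: -u**2 + v**2. Cubic part: -u**3 + u**2*v + u*v**2 - v**3.
The quadratic part v**2 - u**2 = (v − u)(v + u) splits into two distinct linear factors, so there are two distinct tangent lines y − 2 = ±(x − -2) — this is a node (ordinary double point).
Classification: node.


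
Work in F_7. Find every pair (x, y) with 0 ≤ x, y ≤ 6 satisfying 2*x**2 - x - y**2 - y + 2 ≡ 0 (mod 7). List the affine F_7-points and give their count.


Affine F_7-points: {(0, 1), (0, 5), (4, 1), (4, 5), (5, 3), (6, 3)}; count = 6.

For each of the 49 pairs (x, y) ∈ F_7², evaluate f(x, y) mod 7. Record the zeros.
  x = 0: [0↦2, 1↦0, 2↦3, 3↦4, 4↦3, 5↦0, 6↦2]  zeros at y ∈ {1, 5}
  x = 1: [0↦3, 1↦1, 2↦4, 3↦5, 4↦4, 5↦1, 6↦3]  zeros at y ∈ ∅
  x = 2: [0↦1, 1↦6, 2↦2, 3↦3, 4↦2, 5↦6, 6↦1]  zeros at y ∈ ∅
  x = 3: [0↦3, 1↦1, 2↦4, 3↦5, 4↦4, 5↦1, 6↦3]  zeros at y ∈ ∅
  x = 4: [0↦2, 1↦0, 2↦3, 3↦4, 4↦3, 5↦0, 6↦2]  zeros at y ∈ {1, 5}
  x = 5: [0↦5, 1↦3, 2↦6, 3↦0, 4↦6, 5↦3, 6↦5]  zeros at y ∈ {3}
  x = 6: [0↦5, 1↦3, 2↦6, 3↦0, 4↦6, 5↦3, 6↦5]  zeros at y ∈ {3}
Collecting zeros: affine points = {(0, 1), (0, 5), (4, 1), (4, 5), (5, 3), (6, 3)}.
Total count |C(F_7)_aff| = 6.


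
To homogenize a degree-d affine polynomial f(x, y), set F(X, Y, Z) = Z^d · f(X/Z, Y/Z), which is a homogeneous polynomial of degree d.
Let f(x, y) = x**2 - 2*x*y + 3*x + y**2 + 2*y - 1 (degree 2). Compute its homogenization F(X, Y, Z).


F(X, Y, Z) = X**2 - 2*X*Y + 3*X*Z + Y**2 + 2*Y*Z - Z**2

deg(f) = 2.
Substitute x = X/Z, y = Y/Z into f, then multiply by Z^2.
  monomial 1·x^2·y^0 ↦ 1·X^2·Y^0·Z^0.
  monomial -2·x^1·y^1 ↦ -2·X^1·Y^1·Z^0.
  monomial 3·x^1·y^0 ↦ 3·X^1·Y^0·Z^1.
  monomial 1·x^0·y^2 ↦ 1·X^0·Y^2·Z^0.
  monomial 2·x^0·y^1 ↦ 2·X^0·Y^1·Z^1.
  monomial -1·x^0·y^0 ↦ -1·X^0·Y^0·Z^2.
Collecting: F(X, Y, Z) = X**2 - 2*X*Y + 3*X*Z + Y**2 + 2*Y*Z - Z**2.


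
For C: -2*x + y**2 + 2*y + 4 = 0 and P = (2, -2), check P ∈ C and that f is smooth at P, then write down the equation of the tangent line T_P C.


Tangent line at P: -2*x - 2*y = 0.

Step 1: f(2, -2) = 0, so P lies on C.
Step 2: partial derivatives
  f_x(x, y) = -2, f_y(x, y) = 2*y + 2.
  f_x(P) = -2, f_y(P) = -2 (gradient nonzero, so P is smooth).
Step 3: tangent line at P: -2·(x − 2) + -2·(y − -2) = 0.
Expanding: -2*x - 2*y = 0.


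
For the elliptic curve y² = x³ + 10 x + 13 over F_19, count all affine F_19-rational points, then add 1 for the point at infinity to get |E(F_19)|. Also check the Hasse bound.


Affine points = {(1, 9), (1, 10), (5, 6), (5, 13), (6, 2), (6, 17), (8, 4), (8, 15), (10, 7), (10, 12), (14, 3), (14, 16), (15, 2), (15, 17), (17, 2), (17, 17)}; affine count = 16; |E(F_19)| = 17.

Discriminant check: Δ ∝ 4a³ + 27b² = 4·10³ + 27·13² = 4·1000 + 27·169 ≡ 13 (mod 19). Nonzero ⇒ E is nonsingular.
For each x ∈ F_19, compute rhs = x³ + 10·x + 13 mod 19, then count y ∈ F_19 with y² ≡ rhs.
  x = 0: rhs = 13, matching y values: none (0 points).
  x = 1: rhs = 5, matching y values: 9, 10 (2 points).
  x = 2: rhs = 3, matching y values: none (0 points).
  x = 3: rhs = 13, matching y values: none (0 points).
  x = 4: rhs = 3, matching y values: none (0 points).
  x = 5: rhs = 17, matching y values: 6, 13 (2 points).
  x = 6: rhs = 4, matching y values: 2, 17 (2 points).
  x = 7: rhs = 8, matching y values: none (0 points).
  x = 8: rhs = 16, matching y values: 4, 15 (2 points).
  x = 9: rhs = 15, matching y values: none (0 points).
  x = 10: rhs = 11, matching y values: 7, 12 (2 points).
  x = 11: rhs = 10, matching y values: none (0 points).
  x = 12: rhs = 18, matching y values: none (0 points).
  x = 13: rhs = 3, matching y values: none (0 points).
  x = 14: rhs = 9, matching y values: 3, 16 (2 points).
  x = 15: rhs = 4, matching y values: 2, 17 (2 points).
  x = 16: rhs = 13, matching y values: none (0 points).
  x = 17: rhs = 4, matching y values: 2, 17 (2 points).
  x = 18: rhs = 2, matching y values: none (0 points).
Total affine count: 16.
Full point count |E(F_19)| = 16 + 1 = 17.
Hasse bound: |17 − (19+1)| = |-3| = 3 ≤ 2√19 ≈ 8.7178 ✓.


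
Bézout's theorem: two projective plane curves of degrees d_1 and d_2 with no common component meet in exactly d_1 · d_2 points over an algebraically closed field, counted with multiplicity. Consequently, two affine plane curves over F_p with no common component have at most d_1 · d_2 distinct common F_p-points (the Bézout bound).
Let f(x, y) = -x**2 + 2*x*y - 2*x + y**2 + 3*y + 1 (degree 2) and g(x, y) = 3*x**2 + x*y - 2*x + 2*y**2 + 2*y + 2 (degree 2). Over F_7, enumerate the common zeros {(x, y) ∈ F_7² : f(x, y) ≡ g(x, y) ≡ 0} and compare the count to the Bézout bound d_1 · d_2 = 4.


Common zeros: {(3, 5), (6, 3)}; count = 2; Bézout bound = 4.

deg(f) = 2, deg(g) = 2, so Bézout bound = 4.
Scan x ∈ F_7. For each x, list the y ∈ F_7 with f(x, y) ≡ 0 and those with g(x, y) ≡ 0 (mod 7); the common zeros in that column are the intersection.
  x = 0: f ≡ 0 at y ∈ ∅; g ≡ 0 at y ∈ {2, 4}; common: ∅.
  x = 1: f ≡ 0 at y ∈ ∅; g ≡ 0 at y ∈ ∅; common: ∅.
  x = 2: f ≡ 0 at y ∈ {0}; g ≡ 0 at y ∈ ∅; common: ∅.
  x = 3: f ≡ 0 at y ∈ {0, 5}; g ≡ 0 at y ∈ {3, 5}; common: {5}.
  x = 4: f ≡ 0 at y ∈ ∅; g ≡ 0 at y ∈ {0, 4}; common: ∅.
  x = 5: f ≡ 0 at y ∈ {3, 5}; g ≡ 0 at y ∈ ∅; common: ∅.
  x = 6: f ≡ 0 at y ∈ {3}; g ≡ 0 at y ∈ {0, 3}; common: {3}.
Collecting: common zeros = {(3, 5), (6, 3)}, so the count is 2.
Comparison with the Bézout bound: 2 ≤ 4 = deg(f)·deg(g), as expected for curves with no common component (the affine F_7-count falls short of the bound because intersections may lie at infinity, over extension fields, or carry multiplicity).


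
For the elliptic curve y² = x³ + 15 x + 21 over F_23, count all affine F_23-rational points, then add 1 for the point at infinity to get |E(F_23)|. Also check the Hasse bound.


Affine points = {(2, 6), (2, 17), (3, 1), (3, 22), (7, 3), (7, 20), (8, 3), (8, 20), (14, 10), (14, 13), (19, 9), (19, 14), (20, 8), (20, 15), (21, 11), (21, 12)}; affine count = 16; |E(F_23)| = 17.

Discriminant check: Δ ∝ 4a³ + 27b² = 4·15³ + 27·21² = 4·3375 + 27·441 ≡ 15 (mod 23). Nonzero ⇒ E is nonsingular.
For each x ∈ F_23, compute rhs = x³ + 15·x + 21 mod 23, then count y ∈ F_23 with y² ≡ rhs.
  x = 0: rhs = 21, matching y values: none (0 points).
  x = 1: rhs = 14, matching y values: none (0 points).
  x = 2: rhs = 13, matching y values: 6, 17 (2 points).
  x = 3: rhs = 1, matching y values: 1, 22 (2 points).
  x = 4: rhs = 7, matching y values: none (0 points).
  x = 5: rhs = 14, matching y values: none (0 points).
  x = 6: rhs = 5, matching y values: none (0 points).
  x = 7: rhs = 9, matching y values: 3, 20 (2 points).
  x = 8: rhs = 9, matching y values: 3, 20 (2 points).
  x = 9: rhs = 11, matching y values: none (0 points).
  x = 10: rhs = 21, matching y values: none (0 points).
  x = 11: rhs = 22, matching y values: none (0 points).
  x = 12: rhs = 20, matching y values: none (0 points).
  x = 13: rhs = 21, matching y values: none (0 points).
  x = 14: rhs = 8, matching y values: 10, 13 (2 points).
  x = 15: rhs = 10, matching y values: none (0 points).
  x = 16: rhs = 10, matching y values: none (0 points).
  x = 17: rhs = 14, matching y values: none (0 points).
  x = 18: rhs = 5, matching y values: none (0 points).
  x = 19: rhs = 12, matching y values: 9, 14 (2 points).
  x = 20: rhs = 18, matching y values: 8, 15 (2 points).
  x = 21: rhs = 6, matching y values: 11, 12 (2 points).
  x = 22: rhs = 5, matching y values: none (0 points).
Total affine count: 16.
Full point count |E(F_23)| = 16 + 1 = 17.
Hasse bound: |17 − (23+1)| = |-7| = 7 ≤ 2√23 ≈ 9.5917 ✓.


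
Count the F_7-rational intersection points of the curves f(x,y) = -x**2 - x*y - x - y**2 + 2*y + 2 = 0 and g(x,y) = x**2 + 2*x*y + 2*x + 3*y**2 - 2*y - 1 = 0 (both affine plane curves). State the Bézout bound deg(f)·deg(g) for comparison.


Common zeros: ∅; count = 0; Bézout bound = 4.

deg(f) = 2, deg(g) = 2, so Bézout bound = 4.
Scan x ∈ F_7. For each x, list the y ∈ F_7 with f(x, y) ≡ 0 and those with g(x, y) ≡ 0 (mod 7); the common zeros in that column are the intersection.
  x = 0: f ≡ 0 at y ∈ ∅; g ≡ 0 at y ∈ {1, 2}; common: ∅.
  x = 1: f ≡ 0 at y ∈ {0, 1}; g ≡ 0 at y ∈ {2, 5}; common: ∅.
  x = 2: f ≡ 0 at y ∈ ∅; g ≡ 0 at y ∈ {0, 4}; common: ∅.
  x = 3: f ≡ 0 at y ∈ ∅; g ≡ 0 at y ∈ {0, 1}; common: ∅.
  x = 4: f ≡ 0 at y ∈ {1, 4}; g ≡ 0 at y ∈ ∅; common: ∅.
  x = 5: f ≡ 0 at y ∈ {0, 4}; g ≡ 0 at y ∈ ∅; common: ∅.
  x = 6: f ≡ 0 at y ∈ ∅; g ≡ 0 at y ∈ ∅; common: ∅.
Collecting: common zeros = ∅, so the count is 0.
Comparison with the Bézout bound: 0 ≤ 4 = deg(f)·deg(g), as expected for curves with no common component (the affine F_7-count falls short of the bound because intersections may lie at infinity, over extension fields, or carry multiplicity).


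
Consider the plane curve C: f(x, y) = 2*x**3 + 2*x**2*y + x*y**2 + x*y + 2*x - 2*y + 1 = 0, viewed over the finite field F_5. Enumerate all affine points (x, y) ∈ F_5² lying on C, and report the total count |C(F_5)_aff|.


Affine F_5-points: {(0, 3), (1, 0), (1, 4), (2, 2), (2, 4), (3, 3), (3, 4), (4, 1), (4, 3)}; count = 9.

For each of the 25 pairs (x, y) ∈ F_5², evaluate f(x, y) mod 5. Record the zeros.
  x = 0: [0↦1, 1↦4, 2↦2, 3↦0, 4↦3]  zeros at y ∈ {3}
  x = 1: [0↦0, 1↦2, 2↦1, 3↦2, 4↦0]  zeros at y ∈ {0, 4}
  x = 2: [0↦1, 1↦1, 2↦0, 3↦3, 4↦0]  zeros at y ∈ {2, 4}
  x = 3: [0↦1, 1↦3, 2↦1, 3↦0, 4↦0]  zeros at y ∈ {3, 4}
  x = 4: [0↦2, 1↦0, 2↦1, 3↦0, 4↦2]  zeros at y ∈ {1, 3}
Collecting zeros: affine points = {(0, 3), (1, 0), (1, 4), (2, 2), (2, 4), (3, 3), (3, 4), (4, 1), (4, 3)}.
Total count |C(F_5)_aff| = 9.


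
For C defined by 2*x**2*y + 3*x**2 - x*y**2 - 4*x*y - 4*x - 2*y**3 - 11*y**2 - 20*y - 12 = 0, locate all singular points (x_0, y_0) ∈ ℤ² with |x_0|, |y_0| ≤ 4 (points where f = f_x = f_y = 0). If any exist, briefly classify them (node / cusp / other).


Singular points: {(0, -2)}; classification: node.

Compute partial derivatives:
  f_x = 4*x*y + 6*x - y**2 - 4*y - 4.
  f_y = 2*x**2 - 2*x*y - 4*x - 6*y**2 - 22*y - 20.
Scan x_0 ∈ {−4, ..., 4}. For each x_0, f_y(x_0, y) is a polynomial in y; find its integer roots y ∈ {−4, ..., 4}, then test f_x and f at those candidates.
  x = -4: f_y(-4, y) = -6*y**2 - 14*y + 28; no integer root y with |y| ≤ 4.
  x = -3: f_y(-3, y) = -6*y**2 - 16*y + 10; no integer root y with |y| ≤ 4.
  x = -2: f_y(-2, y) = -6*y**2 - 18*y - 4; no integer root y with |y| ≤ 4.
  x = -1: f_y(-1, y) = -6*y**2 - 20*y - 14; vanishes at y ∈ {-1}. (-1, -1): f_x = -3 ≠ 0.
  x = 0: f_y(0, y) = -6*y**2 - 22*y - 20; vanishes at y ∈ {-2}. (0, -2): f_x = 0, f = 0 — SINGULAR.
  x = 1: f_y(1, y) = -6*y**2 - 24*y - 22; no integer root y with |y| ≤ 4.
  x = 2: f_y(2, y) = -6*y**2 - 26*y - 20; vanishes at y ∈ {-1}. (2, -1): f_x = 3 ≠ 0.
  x = 3: f_y(3, y) = -6*y**2 - 28*y - 14; no integer root y with |y| ≤ 4.
  x = 4: f_y(4, y) = -6*y**2 - 30*y - 4; no integer root y with |y| ≤ 4.
Only singular point on the grid: (0, -2).
Classify: substitute x = 0 + u, y = -2 + v and expand: f = 2*u**2*v - u**2 - u*v**2 - 2*v**3 + v**2.
No constant or linear terms (consistent with a singular point). Quadratic part: -u**2 + v**2. Cubic part: 2*u**2*v - u*v**2 - 2*v**3.
The quadratic part v**2 - u**2 = (v − u)(v + u) splits into two distinct linear factors, so there are two distinct tangent lines y − -2 = ±(x − 0) — this is a node (ordinary double point).
Classification: node.


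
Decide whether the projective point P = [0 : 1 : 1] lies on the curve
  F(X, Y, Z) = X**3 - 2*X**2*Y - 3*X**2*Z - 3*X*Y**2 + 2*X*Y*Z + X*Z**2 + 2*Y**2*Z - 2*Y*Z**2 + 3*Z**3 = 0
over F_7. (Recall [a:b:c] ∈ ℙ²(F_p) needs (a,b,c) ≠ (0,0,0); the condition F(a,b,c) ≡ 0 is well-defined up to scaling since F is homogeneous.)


F(0,1,1) ≡ 3 (mod 7); P is NOT on the curve.

Evaluate F(0, 1, 1) term-by-term (mod 7).
  X**3 ↦ 1·0·1·1 = 0
  -2*X**2*Y ↦ -2·0·1·1 = 0
  -3*X**2*Z ↦ -3·0·1·1 = 0
  -3*X*Y**2 ↦ -3·0·1·1 = 0
  2*X*Y*Z ↦ 2·0·1·1 = 0
  X*Z**2 ↦ 1·0·1·1 = 0
  2*Y**2*Z ↦ 2·1·1·1 = 2
  -2*Y*Z**2 ↦ -2·1·1·1 = -2
  3*Z**3 ↦ 3·1·1·1 = 3
Sum: F(0, 1, 1) = (0) + (0) + (0) + (0) + (0) + (0) + (2) + (-2) + (3) = 3.
Reducing mod 7: 3 ≡ 3 (mod 7).
Since F(a, b, c) ≡ 3 ≠ 0 (mod 7), P does NOT lie on the curve.


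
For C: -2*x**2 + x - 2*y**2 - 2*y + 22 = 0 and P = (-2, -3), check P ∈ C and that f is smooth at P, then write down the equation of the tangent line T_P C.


Tangent line at P: 9*x + 10*y + 48 = 0.

Step 1: f(-2, -3) = 0, so P lies on C.
Step 2: partial derivatives
  f_x(x, y) = 1 - 4*x, f_y(x, y) = -4*y - 2.
  f_x(P) = 9, f_y(P) = 10 (gradient nonzero, so P is smooth).
Step 3: tangent line at P: 9·(x − -2) + 10·(y − -3) = 0.
Expanding: 9*x + 10*y + 48 = 0.


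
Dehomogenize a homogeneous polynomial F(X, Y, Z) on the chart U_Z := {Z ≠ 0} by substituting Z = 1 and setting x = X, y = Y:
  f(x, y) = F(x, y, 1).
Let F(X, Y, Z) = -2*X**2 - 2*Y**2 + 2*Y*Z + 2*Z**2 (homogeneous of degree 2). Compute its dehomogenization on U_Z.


f(x, y) = -2*x**2 - 2*y**2 + 2*y + 2

On U_Z we set Z = 1. Each monomial c·X^i·Y^j·Z^k in F becomes c·x^i·y^j·1^k = c·x^i·y^j.
Substituting Z = 1: F(X, Y, 1) = -2*x**2 - 2*y**2 + 2*y + 2.
Note: deg(f) ≤ deg(F) = 2; strict inequality happens when F is divisible by Z (lost terms).


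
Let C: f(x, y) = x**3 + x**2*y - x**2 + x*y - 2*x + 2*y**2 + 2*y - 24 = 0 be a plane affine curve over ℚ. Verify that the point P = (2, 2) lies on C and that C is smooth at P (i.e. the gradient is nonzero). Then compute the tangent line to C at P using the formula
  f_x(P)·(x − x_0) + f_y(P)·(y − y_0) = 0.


Tangent line at P: 16*x + 16*y - 64 = 0.

Step 1: f(2, 2) = 0, so P lies on C.
Step 2: partial derivatives
  f_x(x, y) = 3*x**2 + 2*x*y - 2*x + y - 2, f_y(x, y) = x**2 + x + 4*y + 2.
  f_x(P) = 16, f_y(P) = 16 (gradient nonzero, so P is smooth).
Step 3: tangent line at P: 16·(x − 2) + 16·(y − 2) = 0.
Expanding: 16*x + 16*y - 64 = 0.


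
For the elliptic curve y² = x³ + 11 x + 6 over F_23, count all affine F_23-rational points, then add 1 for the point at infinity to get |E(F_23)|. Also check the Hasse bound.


Affine points = {(0, 11), (0, 12), (1, 8), (1, 15), (2, 6), (2, 17), (5, 5), (5, 18), (6, 9), (6, 14), (7, 9), (7, 14), (8, 10), (8, 13), (9, 11), (9, 12), (10, 9), (10, 14), (11, 3), (11, 20), (12, 7), (12, 16), (13, 0), (14, 11), (14, 12), (15, 2), (15, 21), (16, 0), (17, 0), (19, 6), (19, 17)}; affine count = 31; |E(F_23)| = 32.

Discriminant check: Δ ∝ 4a³ + 27b² = 4·11³ + 27·6² = 4·1331 + 27·36 ≡ 17 (mod 23). Nonzero ⇒ E is nonsingular.
For each x ∈ F_23, compute rhs = x³ + 11·x + 6 mod 23, then count y ∈ F_23 with y² ≡ rhs.
  x = 0: rhs = 6, matching y values: 11, 12 (2 points).
  x = 1: rhs = 18, matching y values: 8, 15 (2 points).
  x = 2: rhs = 13, matching y values: 6, 17 (2 points).
  x = 3: rhs = 20, matching y values: none (0 points).
  x = 4: rhs = 22, matching y values: none (0 points).
  x = 5: rhs = 2, matching y values: 5, 18 (2 points).
  x = 6: rhs = 12, matching y values: 9, 14 (2 points).
  x = 7: rhs = 12, matching y values: 9, 14 (2 points).
  x = 8: rhs = 8, matching y values: 10, 13 (2 points).
  x = 9: rhs = 6, matching y values: 11, 12 (2 points).
  x = 10: rhs = 12, matching y values: 9, 14 (2 points).
  x = 11: rhs = 9, matching y values: 3, 20 (2 points).
  x = 12: rhs = 3, matching y values: 7, 16 (2 points).
  x = 13: rhs = 0, matching y values: 0 (1 points).
  x = 14: rhs = 6, matching y values: 11, 12 (2 points).
  x = 15: rhs = 4, matching y values: 2, 21 (2 points).
  x = 16: rhs = 0, matching y values: 0 (1 points).
  x = 17: rhs = 0, matching y values: 0 (1 points).
  x = 18: rhs = 10, matching y values: none (0 points).
  x = 19: rhs = 13, matching y values: 6, 17 (2 points).
  x = 20: rhs = 15, matching y values: none (0 points).
  x = 21: rhs = 22, matching y values: none (0 points).
  x = 22: rhs = 17, matching y values: none (0 points).
Total affine count: 31.
Full point count |E(F_23)| = 31 + 1 = 32.
Hasse bound: |32 − (23+1)| = |8| = 8 ≤ 2√23 ≈ 9.5917 ✓.


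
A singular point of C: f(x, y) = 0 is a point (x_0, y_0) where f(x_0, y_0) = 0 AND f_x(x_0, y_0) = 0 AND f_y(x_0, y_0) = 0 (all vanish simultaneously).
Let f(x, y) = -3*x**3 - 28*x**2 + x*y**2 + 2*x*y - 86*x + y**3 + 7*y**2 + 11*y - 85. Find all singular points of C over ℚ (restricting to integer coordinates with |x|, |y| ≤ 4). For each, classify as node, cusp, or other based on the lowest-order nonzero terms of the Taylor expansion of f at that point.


Singular points: {(-3, -1)}; classification: node.

Compute partial derivatives:
  f_x = -9*x**2 - 56*x + y**2 + 2*y - 86.
  f_y = 2*x*y + 2*x + 3*y**2 + 14*y + 11.
Scan x_0 ∈ {−4, ..., 4}. For each x_0, f_y(x_0, y) is a polynomial in y; find its integer roots y ∈ {−4, ..., 4}, then test f_x and f at those candidates.
  x = -4: f_y(-4, y) = 3*y**2 + 6*y + 3; vanishes at y ∈ {-1}. (-4, -1): f_x = -7 ≠ 0.
  x = -3: f_y(-3, y) = 3*y**2 + 8*y + 5; vanishes at y ∈ {-1}. (-3, -1): f_x = 0, f = 0 — SINGULAR.
  x = -2: f_y(-2, y) = 3*y**2 + 10*y + 7; vanishes at y ∈ {-1}. (-2, -1): f_x = -11 ≠ 0.
  x = -1: f_y(-1, y) = 3*y**2 + 12*y + 9; vanishes at y ∈ {-3, -1}. (-1, -3): f_x = -36 ≠ 0; (-1, -1): f_x = -40 ≠ 0.
  x = 0: f_y(0, y) = 3*y**2 + 14*y + 11; vanishes at y ∈ {-1}. (0, -1): f_x = -87 ≠ 0.
  x = 1: f_y(1, y) = 3*y**2 + 16*y + 13; vanishes at y ∈ {-1}. (1, -1): f_x = -152 ≠ 0.
  x = 2: f_y(2, y) = 3*y**2 + 18*y + 15; vanishes at y ∈ {-1}. (2, -1): f_x = -235 ≠ 0.
  x = 3: f_y(3, y) = 3*y**2 + 20*y + 17; vanishes at y ∈ {-1}. (3, -1): f_x = -336 ≠ 0.
  x = 4: f_y(4, y) = 3*y**2 + 22*y + 19; vanishes at y ∈ {-1}. (4, -1): f_x = -455 ≠ 0.
Only singular point on the grid: (-3, -1).
Classify: substitute x = -3 + u, y = -1 + v and expand: f = -3*u**3 - u**2 + u*v**2 + v**3 + v**2.
No constant or linear terms (consistent with a singular point). Quadratic part: -u**2 + v**2. Cubic part: -3*u**3 + u*v**2 + v**3.
The quadratic part v**2 - u**2 = (v − u)(v + u) splits into two distinct linear factors, so there are two distinct tangent lines y − -1 = ±(x − -3) — this is a node (ordinary double point).
Classification: node.


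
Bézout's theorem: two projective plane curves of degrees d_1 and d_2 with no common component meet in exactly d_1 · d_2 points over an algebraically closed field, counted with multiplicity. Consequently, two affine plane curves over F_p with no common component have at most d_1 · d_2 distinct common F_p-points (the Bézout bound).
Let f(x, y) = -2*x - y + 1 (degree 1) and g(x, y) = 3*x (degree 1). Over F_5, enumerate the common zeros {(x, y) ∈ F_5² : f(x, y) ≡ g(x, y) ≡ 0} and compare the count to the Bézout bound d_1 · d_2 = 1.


Common zeros: {(0, 1)}; count = 1; Bézout bound = 1.

deg(f) = 1, deg(g) = 1, so Bézout bound = 1.
Scan x ∈ F_5. For each x, list the y ∈ F_5 with f(x, y) ≡ 0 and those with g(x, y) ≡ 0 (mod 5); the common zeros in that column are the intersection.
  x = 0: f ≡ 0 at y ∈ {1}; g ≡ 0 at y ∈ {0, 1, 2, 3, 4}; common: {1}.
  x = 1: f ≡ 0 at y ∈ {4}; g ≡ 0 at y ∈ ∅; common: ∅.
  x = 2: f ≡ 0 at y ∈ {2}; g ≡ 0 at y ∈ ∅; common: ∅.
  x = 3: f ≡ 0 at y ∈ {0}; g ≡ 0 at y ∈ ∅; common: ∅.
  x = 4: f ≡ 0 at y ∈ {3}; g ≡ 0 at y ∈ ∅; common: ∅.
Collecting: common zeros = {(0, 1)}, so the count is 1.
Comparison with the Bézout bound: 1 ≤ 1 = deg(f)·deg(g), as expected for curves with no common component (the bound is attained).


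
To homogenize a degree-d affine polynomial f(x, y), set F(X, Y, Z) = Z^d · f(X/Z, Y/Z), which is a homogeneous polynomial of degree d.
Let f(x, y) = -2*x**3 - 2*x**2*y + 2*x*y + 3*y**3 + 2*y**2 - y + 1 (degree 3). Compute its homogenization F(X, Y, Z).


F(X, Y, Z) = -2*X**3 - 2*X**2*Y + 2*X*Y*Z + 3*Y**3 + 2*Y**2*Z - Y*Z**2 + Z**3

deg(f) = 3.
Substitute x = X/Z, y = Y/Z into f, then multiply by Z^3.
  monomial -2·x^3·y^0 ↦ -2·X^3·Y^0·Z^0.
  monomial -2·x^2·y^1 ↦ -2·X^2·Y^1·Z^0.
  monomial 2·x^1·y^1 ↦ 2·X^1·Y^1·Z^1.
  monomial 3·x^0·y^3 ↦ 3·X^0·Y^3·Z^0.
  monomial 2·x^0·y^2 ↦ 2·X^0·Y^2·Z^1.
  monomial -1·x^0·y^1 ↦ -1·X^0·Y^1·Z^2.
  monomial 1·x^0·y^0 ↦ 1·X^0·Y^0·Z^3.
Collecting: F(X, Y, Z) = -2*X**3 - 2*X**2*Y + 2*X*Y*Z + 3*Y**3 + 2*Y**2*Z - Y*Z**2 + Z**3.


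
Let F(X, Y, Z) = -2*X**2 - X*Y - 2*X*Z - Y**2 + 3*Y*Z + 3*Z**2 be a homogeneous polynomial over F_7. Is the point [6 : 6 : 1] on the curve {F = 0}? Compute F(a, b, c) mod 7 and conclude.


F(6,6,1) ≡ 5 (mod 7); P is NOT on the curve.

Evaluate F(6, 6, 1) term-by-term (mod 7).
  -2*X**2 ↦ -2·36·1·1 = -72
  -X*Y ↦ -1·6·6·1 = -36
  -2*X*Z ↦ -2·6·1·1 = -12
  -Y**2 ↦ -1·1·36·1 = -36
  3*Y*Z ↦ 3·1·6·1 = 18
  3*Z**2 ↦ 3·1·1·1 = 3
Sum: F(6, 6, 1) = (-72) + (-36) + (-12) + (-36) + (18) + (3) = -135.
Reducing mod 7: -135 ≡ 5 (mod 7).
Since F(a, b, c) ≡ 5 ≠ 0 (mod 7), P does NOT lie on the curve.


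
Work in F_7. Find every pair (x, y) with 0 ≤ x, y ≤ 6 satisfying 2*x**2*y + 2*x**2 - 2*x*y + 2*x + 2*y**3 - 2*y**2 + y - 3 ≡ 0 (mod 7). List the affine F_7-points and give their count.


Affine F_7-points: {(0, 2), (2, 1), (2, 6), (3, 0), (5, 1), (5, 2), (5, 5)}; count = 7.

For each of the 49 pairs (x, y) ∈ F_7², evaluate f(x, y) mod 7. Record the zeros.
  x = 0: [0↦4, 1↦5, 2↦0, 3↦1, 4↦6, 5↦6, 6↦6]  zeros at y ∈ {2}
  x = 1: [0↦1, 1↦2, 2↦4, 3↦5, 4↦3, 5↦3, 6↦3]  zeros at y ∈ ∅
  x = 2: [0↦2, 1↦0, 2↦6, 3↦4, 4↦6, 5↦3, 6↦0]  zeros at y ∈ {1, 6}
  x = 3: [0↦0, 1↦6, 2↦6, 3↦5, 4↦1, 5↦6, 6↦4]  zeros at y ∈ {0}
  x = 4: [0↦2, 1↦6, 2↦4, 3↦1, 4↦2, 5↦5, 6↦1]  zeros at y ∈ ∅
  x = 5: [0↦1, 1↦0, 2↦0, 3↦6, 4↦2, 5↦0, 6↦5]  zeros at y ∈ {1, 2, 5}
  x = 6: [0↦4, 1↦2, 2↦1, 3↦6, 4↦1, 5↦5, 6↦2]  zeros at y ∈ ∅
Collecting zeros: affine points = {(0, 2), (2, 1), (2, 6), (3, 0), (5, 1), (5, 2), (5, 5)}.
Total count |C(F_7)_aff| = 7.


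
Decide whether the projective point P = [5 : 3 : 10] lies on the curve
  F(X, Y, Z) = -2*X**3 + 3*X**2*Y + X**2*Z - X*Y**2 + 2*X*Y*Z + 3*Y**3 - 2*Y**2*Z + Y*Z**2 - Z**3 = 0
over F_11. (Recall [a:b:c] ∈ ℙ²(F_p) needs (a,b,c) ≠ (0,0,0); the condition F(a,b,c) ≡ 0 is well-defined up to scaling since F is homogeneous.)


F(5,3,10) ≡ 0 (mod 11); P is on the curve.

Evaluate F(5, 3, 10) term-by-term (mod 11).
  -2*X**3 ↦ -2·125·1·1 = -250
  3*X**2*Y ↦ 3·25·3·1 = 225
  X**2*Z ↦ 1·25·1·10 = 250
  -X*Y**2 ↦ -1·5·9·1 = -45
  2*X*Y*Z ↦ 2·5·3·10 = 300
  3*Y**3 ↦ 3·1·27·1 = 81
  -2*Y**2*Z ↦ -2·1·9·10 = -180
  Y*Z**2 ↦ 1·1·3·100 = 300
  -Z**3 ↦ -1·1·1·1000 = -1000
Sum: F(5, 3, 10) = (-250) + (225) + (250) + (-45) + (300) + (81) + (-180) + (300) + (-1000) = -319.
Reducing mod 11: -319 ≡ 0 (mod 11).
Since F(a, b, c) ≡ 0 (mod 11), P lies on the curve.


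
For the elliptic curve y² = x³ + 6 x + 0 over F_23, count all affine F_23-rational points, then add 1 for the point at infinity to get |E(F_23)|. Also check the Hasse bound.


Affine points = {(0, 0), (8, 10), (8, 13), (9, 1), (9, 22), (10, 5), (10, 18), (12, 11), (12, 12), (16, 11), (16, 12), (17, 1), (17, 22), (18, 11), (18, 12), (19, 2), (19, 21), (20, 1), (20, 22), (21, 7), (21, 16), (22, 4), (22, 19)}; affine count = 23; |E(F_23)| = 24.

Discriminant check: Δ ∝ 4a³ + 27b² = 4·6³ + 27·0² = 4·216 + 27·0 ≡ 13 (mod 23). Nonzero ⇒ E is nonsingular.
For each x ∈ F_23, compute rhs = x³ + 6·x + 0 mod 23, then count y ∈ F_23 with y² ≡ rhs.
  x = 0: rhs = 0, matching y values: 0 (1 points).
  x = 1: rhs = 7, matching y values: none (0 points).
  x = 2: rhs = 20, matching y values: none (0 points).
  x = 3: rhs = 22, matching y values: none (0 points).
  x = 4: rhs = 19, matching y values: none (0 points).
  x = 5: rhs = 17, matching y values: none (0 points).
  x = 6: rhs = 22, matching y values: none (0 points).
  x = 7: rhs = 17, matching y values: none (0 points).
  x = 8: rhs = 8, matching y values: 10, 13 (2 points).
  x = 9: rhs = 1, matching y values: 1, 22 (2 points).
  x = 10: rhs = 2, matching y values: 5, 18 (2 points).
  x = 11: rhs = 17, matching y values: none (0 points).
  x = 12: rhs = 6, matching y values: 11, 12 (2 points).
  x = 13: rhs = 21, matching y values: none (0 points).
  x = 14: rhs = 22, matching y values: none (0 points).
  x = 15: rhs = 15, matching y values: none (0 points).
  x = 16: rhs = 6, matching y values: 11, 12 (2 points).
  x = 17: rhs = 1, matching y values: 1, 22 (2 points).
  x = 18: rhs = 6, matching y values: 11, 12 (2 points).
  x = 19: rhs = 4, matching y values: 2, 21 (2 points).
  x = 20: rhs = 1, matching y values: 1, 22 (2 points).
  x = 21: rhs = 3, matching y values: 7, 16 (2 points).
  x = 22: rhs = 16, matching y values: 4, 19 (2 points).
Total affine count: 23.
Full point count |E(F_23)| = 23 + 1 = 24.
Hasse bound: |24 − (23+1)| = |0| = 0 ≤ 2√23 ≈ 9.5917 ✓.


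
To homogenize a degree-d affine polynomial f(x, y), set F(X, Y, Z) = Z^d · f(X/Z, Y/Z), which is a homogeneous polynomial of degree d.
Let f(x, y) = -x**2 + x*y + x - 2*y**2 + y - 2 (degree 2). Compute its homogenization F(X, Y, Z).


F(X, Y, Z) = -X**2 + X*Y + X*Z - 2*Y**2 + Y*Z - 2*Z**2

deg(f) = 2.
Substitute x = X/Z, y = Y/Z into f, then multiply by Z^2.
  monomial -1·x^2·y^0 ↦ -1·X^2·Y^0·Z^0.
  monomial 1·x^1·y^1 ↦ 1·X^1·Y^1·Z^0.
  monomial 1·x^1·y^0 ↦ 1·X^1·Y^0·Z^1.
  monomial -2·x^0·y^2 ↦ -2·X^0·Y^2·Z^0.
  monomial 1·x^0·y^1 ↦ 1·X^0·Y^1·Z^1.
  monomial -2·x^0·y^0 ↦ -2·X^0·Y^0·Z^2.
Collecting: F(X, Y, Z) = -X**2 + X*Y + X*Z - 2*Y**2 + Y*Z - 2*Z**2.


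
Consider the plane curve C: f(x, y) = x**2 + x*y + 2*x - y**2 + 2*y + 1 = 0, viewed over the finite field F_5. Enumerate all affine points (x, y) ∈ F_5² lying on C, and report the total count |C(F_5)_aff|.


Affine F_5-points: {(1, 4), (3, 1), (3, 4), (4, 0), (4, 1)}; count = 5.

For each of the 25 pairs (x, y) ∈ F_5², evaluate f(x, y) mod 5. Record the zeros.
  x = 0: [0↦1, 1↦2, 2↦1, 3↦3, 4↦3]  zeros at y ∈ ∅
  x = 1: [0↦4, 1↦1, 2↦1, 3↦4, 4↦0]  zeros at y ∈ {4}
  x = 2: [0↦4, 1↦2, 2↦3, 3↦2, 4↦4]  zeros at y ∈ ∅
  x = 3: [0↦1, 1↦0, 2↦2, 3↦2, 4↦0]  zeros at y ∈ {1, 4}
  x = 4: [0↦0, 1↦0, 2↦3, 3↦4, 4↦3]  zeros at y ∈ {0, 1}
Collecting zeros: affine points = {(1, 4), (3, 1), (3, 4), (4, 0), (4, 1)}.
Total count |C(F_5)_aff| = 5.


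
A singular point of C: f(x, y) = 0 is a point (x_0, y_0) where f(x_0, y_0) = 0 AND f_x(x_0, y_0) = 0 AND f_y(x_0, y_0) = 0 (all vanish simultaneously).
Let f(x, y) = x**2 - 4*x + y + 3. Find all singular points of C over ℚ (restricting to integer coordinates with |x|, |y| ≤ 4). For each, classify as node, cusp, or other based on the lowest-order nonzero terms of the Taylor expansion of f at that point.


No singular points in the scanned grid; C is smooth there.

Compute partial derivatives:
  f_x = 2*x - 4.
  f_y = 1.
f_y = 1 is a nonzero constant, so f_y never vanishes: no point (x, y) can satisfy f = f_x = f_y = 0. In particular no (x, y) ∈ {−4, ..., 4}² is singular; the curve is smooth.


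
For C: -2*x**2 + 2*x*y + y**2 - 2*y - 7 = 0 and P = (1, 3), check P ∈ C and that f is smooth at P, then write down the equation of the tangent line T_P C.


Tangent line at P: 2*x + 6*y - 20 = 0.

Step 1: f(1, 3) = 0, so P lies on C.
Step 2: partial derivatives
  f_x(x, y) = -4*x + 2*y, f_y(x, y) = 2*x + 2*y - 2.
  f_x(P) = 2, f_y(P) = 6 (gradient nonzero, so P is smooth).
Step 3: tangent line at P: 2·(x − 1) + 6·(y − 3) = 0.
Expanding: 2*x + 6*y - 20 = 0.


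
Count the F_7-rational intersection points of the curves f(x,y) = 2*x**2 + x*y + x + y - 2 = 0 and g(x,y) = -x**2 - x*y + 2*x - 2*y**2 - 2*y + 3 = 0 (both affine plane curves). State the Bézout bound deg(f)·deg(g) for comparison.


Common zeros: ∅; count = 0; Bézout bound = 4.

deg(f) = 2, deg(g) = 2, so Bézout bound = 4.
Scan x ∈ F_7. For each x, list the y ∈ F_7 with f(x, y) ≡ 0 and those with g(x, y) ≡ 0 (mod 7); the common zeros in that column are the intersection.
  x = 0: f ≡ 0 at y ∈ {2}; g ≡ 0 at y ∈ {3}; common: ∅.
  x = 1: f ≡ 0 at y ∈ {3}; g ≡ 0 at y ∈ ∅; common: ∅.
  x = 2: f ≡ 0 at y ∈ {2}; g ≡ 0 at y ∈ ∅; common: ∅.
  x = 3: f ≡ 0 at y ∈ {4}; g ≡ 0 at y ∈ {0, 1}; common: ∅.
  x = 4: f ≡ 0 at y ∈ {3}; g ≡ 0 at y ∈ ∅; common: ∅.
  x = 5: f ≡ 0 at y ∈ {4}; g ≡ 0 at y ∈ {1, 6}; common: ∅.
  x = 6: f ≡ 0 at y ∈ ∅; g ≡ 0 at y ∈ {0, 3}; common: ∅.
Collecting: common zeros = ∅, so the count is 0.
Comparison with the Bézout bound: 0 ≤ 4 = deg(f)·deg(g), as expected for curves with no common component (the affine F_7-count falls short of the bound because intersections may lie at infinity, over extension fields, or carry multiplicity).


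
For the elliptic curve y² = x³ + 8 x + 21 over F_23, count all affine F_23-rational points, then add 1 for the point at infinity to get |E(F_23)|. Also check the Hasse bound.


Affine points = {(3, 7), (3, 16), (4, 5), (4, 18), (5, 5), (5, 18), (6, 3), (6, 20), (7, 11), (7, 12), (14, 5), (14, 18), (16, 6), (16, 17), (20, 4), (20, 19), (22, 9), (22, 14)}; affine count = 18; |E(F_23)| = 19.

Discriminant check: Δ ∝ 4a³ + 27b² = 4·8³ + 27·21² = 4·512 + 27·441 ≡ 17 (mod 23). Nonzero ⇒ E is nonsingular.
For each x ∈ F_23, compute rhs = x³ + 8·x + 21 mod 23, then count y ∈ F_23 with y² ≡ rhs.
  x = 0: rhs = 21, matching y values: none (0 points).
  x = 1: rhs = 7, matching y values: none (0 points).
  x = 2: rhs = 22, matching y values: none (0 points).
  x = 3: rhs = 3, matching y values: 7, 16 (2 points).
  x = 4: rhs = 2, matching y values: 5, 18 (2 points).
  x = 5: rhs = 2, matching y values: 5, 18 (2 points).
  x = 6: rhs = 9, matching y values: 3, 20 (2 points).
  x = 7: rhs = 6, matching y values: 11, 12 (2 points).
  x = 8: rhs = 22, matching y values: none (0 points).
  x = 9: rhs = 17, matching y values: none (0 points).
  x = 10: rhs = 20, matching y values: none (0 points).
  x = 11: rhs = 14, matching y values: none (0 points).
  x = 12: rhs = 5, matching y values: none (0 points).
  x = 13: rhs = 22, matching y values: none (0 points).
  x = 14: rhs = 2, matching y values: 5, 18 (2 points).
  x = 15: rhs = 20, matching y values: none (0 points).
  x = 16: rhs = 13, matching y values: 6, 17 (2 points).
  x = 17: rhs = 10, matching y values: none (0 points).
  x = 18: rhs = 17, matching y values: none (0 points).
  x = 19: rhs = 17, matching y values: none (0 points).
  x = 20: rhs = 16, matching y values: 4, 19 (2 points).
  x = 21: rhs = 20, matching y values: none (0 points).
  x = 22: rhs = 12, matching y values: 9, 14 (2 points).
Total affine count: 18.
Full point count |E(F_23)| = 18 + 1 = 19.
Hasse bound: |19 − (23+1)| = |-5| = 5 ≤ 2√23 ≈ 9.5917 ✓.


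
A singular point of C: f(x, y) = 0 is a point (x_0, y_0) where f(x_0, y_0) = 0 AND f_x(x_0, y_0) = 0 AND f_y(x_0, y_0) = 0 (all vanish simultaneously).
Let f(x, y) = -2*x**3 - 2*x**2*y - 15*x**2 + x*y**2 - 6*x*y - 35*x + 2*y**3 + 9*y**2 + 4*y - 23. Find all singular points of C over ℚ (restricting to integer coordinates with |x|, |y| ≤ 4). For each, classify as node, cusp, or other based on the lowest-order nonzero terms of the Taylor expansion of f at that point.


Singular points: {(-2, -1)}; classification: node.

Compute partial derivatives:
  f_x = -6*x**2 - 4*x*y - 30*x + y**2 - 6*y - 35.
  f_y = -2*x**2 + 2*x*y - 6*x + 6*y**2 + 18*y + 4.
Scan x_0 ∈ {−4, ..., 4}. For each x_0, f_y(x_0, y) is a polynomial in y; find its integer roots y ∈ {−4, ..., 4}, then test f_x and f at those candidates.
  x = -4: f_y(-4, y) = 6*y**2 + 10*y - 4; vanishes at y ∈ {-2}. (-4, -2): f_x = -27 ≠ 0.
  x = -3: f_y(-3, y) = 6*y**2 + 12*y + 4; no integer root y with |y| ≤ 4.
  x = -2: f_y(-2, y) = 6*y**2 + 14*y + 8; vanishes at y ∈ {-1}. (-2, -1): f_x = 0, f = 0 — SINGULAR.
  x = -1: f_y(-1, y) = 6*y**2 + 16*y + 8; vanishes at y ∈ {-2}. (-1, -2): f_x = -3 ≠ 0.
  x = 0: f_y(0, y) = 6*y**2 + 18*y + 4; no integer root y with |y| ≤ 4.
  x = 1: f_y(1, y) = 6*y**2 + 20*y - 4; no integer root y with |y| ≤ 4.
  x = 2: f_y(2, y) = 6*y**2 + 22*y - 16; no integer root y with |y| ≤ 4.
  x = 3: f_y(3, y) = 6*y**2 + 24*y - 32; no integer root y with |y| ≤ 4.
  x = 4: f_y(4, y) = 6*y**2 + 26*y - 52; no integer root y with |y| ≤ 4.
Only singular point on the grid: (-2, -1).
Classify: substitute x = -2 + u, y = -1 + v and expand: f = -2*u**3 - 2*u**2*v - u**2 + u*v**2 + 2*v**3 + v**2.
No constant or linear terms (consistent with a singular point). Quadratic part: -u**2 + v**2. Cubic part: -2*u**3 - 2*u**2*v + u*v**2 + 2*v**3.
The quadratic part v**2 - u**2 = (v − u)(v + u) splits into two distinct linear factors, so there are two distinct tangent lines y − -1 = ±(x − -2) — this is a node (ordinary double point).
Classification: node.


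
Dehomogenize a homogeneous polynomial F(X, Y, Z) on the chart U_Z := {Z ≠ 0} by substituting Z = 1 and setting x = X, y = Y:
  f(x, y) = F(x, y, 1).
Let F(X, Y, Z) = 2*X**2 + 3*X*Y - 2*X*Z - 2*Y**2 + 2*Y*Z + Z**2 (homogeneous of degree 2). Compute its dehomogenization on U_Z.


f(x, y) = 2*x**2 + 3*x*y - 2*x - 2*y**2 + 2*y + 1

On U_Z we set Z = 1. Each monomial c·X^i·Y^j·Z^k in F becomes c·x^i·y^j·1^k = c·x^i·y^j.
Substituting Z = 1: F(X, Y, 1) = 2*x**2 + 3*x*y - 2*x - 2*y**2 + 2*y + 1.
Note: deg(f) ≤ deg(F) = 2; strict inequality happens when F is divisible by Z (lost terms).


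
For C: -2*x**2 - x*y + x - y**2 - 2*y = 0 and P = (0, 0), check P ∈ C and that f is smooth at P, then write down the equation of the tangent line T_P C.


Tangent line at P: x - 2*y = 0.

Step 1: f(0, 0) = 0, so P lies on C.
Step 2: partial derivatives
  f_x(x, y) = -4*x - y + 1, f_y(x, y) = -x - 2*y - 2.
  f_x(P) = 1, f_y(P) = -2 (gradient nonzero, so P is smooth).
Step 3: tangent line at P: 1·(x − 0) + -2·(y − 0) = 0.
Expanding: x - 2*y = 0.


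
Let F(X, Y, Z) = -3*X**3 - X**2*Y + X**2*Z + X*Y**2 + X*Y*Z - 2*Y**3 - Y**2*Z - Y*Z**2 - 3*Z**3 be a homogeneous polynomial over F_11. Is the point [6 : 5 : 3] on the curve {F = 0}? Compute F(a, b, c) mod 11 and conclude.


F(6,5,3) ≡ 4 (mod 11); P is NOT on the curve.

Evaluate F(6, 5, 3) term-by-term (mod 11).
  -3*X**3 ↦ -3·216·1·1 = -648
  -X**2*Y ↦ -1·36·5·1 = -180
  X**2*Z ↦ 1·36·1·3 = 108
  X*Y**2 ↦ 1·6·25·1 = 150
  X*Y*Z ↦ 1·6·5·3 = 90
  -2*Y**3 ↦ -2·1·125·1 = -250
  -Y**2*Z ↦ -1·1·25·3 = -75
  -Y*Z**2 ↦ -1·1·5·9 = -45
  -3*Z**3 ↦ -3·1·1·27 = -81
Sum: F(6, 5, 3) = (-648) + (-180) + (108) + (150) + (90) + (-250) + (-75) + (-45) + (-81) = -931.
Reducing mod 11: -931 ≡ 4 (mod 11).
Since F(a, b, c) ≡ 4 ≠ 0 (mod 11), P does NOT lie on the curve.


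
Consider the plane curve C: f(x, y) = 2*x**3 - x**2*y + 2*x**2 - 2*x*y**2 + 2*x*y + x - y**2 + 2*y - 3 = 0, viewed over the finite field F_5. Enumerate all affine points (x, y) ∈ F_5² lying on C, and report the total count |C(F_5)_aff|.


Affine F_5-points: {(2, 1)}; count = 1.

For each of the 25 pairs (x, y) ∈ F_5², evaluate f(x, y) mod 5. Record the zeros.
  x = 0: [0↦2, 1↦3, 2↦2, 3↦4, 4↦4]  zeros at y ∈ ∅
  x = 1: [0↦2, 1↦2, 2↦1, 3↦4, 4↦1]  zeros at y ∈ ∅
  x = 2: [0↦3, 1↦0, 2↦2, 3↦4, 4↦1]  zeros at y ∈ {1}
  x = 3: [0↦2, 1↦4, 2↦2, 3↦1, 4↦1]  zeros at y ∈ ∅
  x = 4: [0↦1, 1↦1, 2↦3, 3↦2, 4↦3]  zeros at y ∈ ∅
Collecting zeros: affine points = {(2, 1)}.
Total count |C(F_5)_aff| = 1.


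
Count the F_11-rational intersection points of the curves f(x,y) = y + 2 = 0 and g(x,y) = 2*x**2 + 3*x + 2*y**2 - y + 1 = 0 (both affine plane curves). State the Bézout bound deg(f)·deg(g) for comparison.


Common zeros: {(0, 9), (4, 9)}; count = 2; Bézout bound = 2.

deg(f) = 1, deg(g) = 2, so Bézout bound = 2.
Scan x ∈ F_11. For each x, list the y ∈ F_11 with f(x, y) ≡ 0 and those with g(x, y) ≡ 0 (mod 11); the common zeros in that column are the intersection.
  x = 0: f ≡ 0 at y ∈ {9}; g ≡ 0 at y ∈ {8, 9}; common: {9}.
  x = 1: f ≡ 0 at y ∈ {9}; g ≡ 0 at y ∈ ∅; common: ∅.
  x = 2: f ≡ 0 at y ∈ {9}; g ≡ 0 at y ∈ ∅; common: ∅.
  x = 3: f ≡ 0 at y ∈ {9}; g ≡ 0 at y ∈ ∅; common: ∅.
  x = 4: f ≡ 0 at y ∈ {9}; g ≡ 0 at y ∈ {8, 9}; common: {9}.
  x = 5: f ≡ 0 at y ∈ {9}; g ≡ 0 at y ∈ {0, 6}; common: ∅.
  x = 6: f ≡ 0 at y ∈ {9}; g ≡ 0 at y ∈ ∅; common: ∅.
  x = 7: f ≡ 0 at y ∈ {9}; g ≡ 0 at y ∈ {1, 5}; common: ∅.
  x = 8: f ≡ 0 at y ∈ {9}; g ≡ 0 at y ∈ {1, 5}; common: ∅.
  x = 9: f ≡ 0 at y ∈ {9}; g ≡ 0 at y ∈ ∅; common: ∅.
  x = 10: f ≡ 0 at y ∈ {9}; g ≡ 0 at y ∈ {0, 6}; common: ∅.
Collecting: common zeros = {(0, 9), (4, 9)}, so the count is 2.
Comparison with the Bézout bound: 2 ≤ 2 = deg(f)·deg(g), as expected for curves with no common component (the bound is attained).


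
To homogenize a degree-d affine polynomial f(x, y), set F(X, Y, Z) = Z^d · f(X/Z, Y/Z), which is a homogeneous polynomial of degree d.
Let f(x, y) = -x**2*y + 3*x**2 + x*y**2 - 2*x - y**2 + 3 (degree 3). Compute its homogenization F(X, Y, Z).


F(X, Y, Z) = -X**2*Y + 3*X**2*Z + X*Y**2 - 2*X*Z**2 - Y**2*Z + 3*Z**3

deg(f) = 3.
Substitute x = X/Z, y = Y/Z into f, then multiply by Z^3.
  monomial -1·x^2·y^1 ↦ -1·X^2·Y^1·Z^0.
  monomial 3·x^2·y^0 ↦ 3·X^2·Y^0·Z^1.
  monomial 1·x^1·y^2 ↦ 1·X^1·Y^2·Z^0.
  monomial -2·x^1·y^0 ↦ -2·X^1·Y^0·Z^2.
  monomial -1·x^0·y^2 ↦ -1·X^0·Y^2·Z^1.
  monomial 3·x^0·y^0 ↦ 3·X^0·Y^0·Z^3.
Collecting: F(X, Y, Z) = -X**2*Y + 3*X**2*Z + X*Y**2 - 2*X*Z**2 - Y**2*Z + 3*Z**3.
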